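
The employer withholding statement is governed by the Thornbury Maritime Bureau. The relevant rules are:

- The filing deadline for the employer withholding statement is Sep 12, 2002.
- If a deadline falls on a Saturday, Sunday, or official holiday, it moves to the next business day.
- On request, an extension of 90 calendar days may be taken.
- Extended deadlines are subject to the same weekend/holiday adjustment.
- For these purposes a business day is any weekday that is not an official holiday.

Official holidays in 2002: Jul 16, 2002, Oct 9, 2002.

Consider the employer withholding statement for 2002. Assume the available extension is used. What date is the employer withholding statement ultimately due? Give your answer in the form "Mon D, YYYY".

Dec 11, 2002

The stated deadline is Sep 12, 2002.
Sep 12, 2002 (Thursday) is already a business day.
Applying the 90-calendar-day extension: Sep 12, 2002 + 90 days = Dec 11, 2002.
Dec 11, 2002 (Wednesday) is already a business day.
Deadline: Dec 11, 2002.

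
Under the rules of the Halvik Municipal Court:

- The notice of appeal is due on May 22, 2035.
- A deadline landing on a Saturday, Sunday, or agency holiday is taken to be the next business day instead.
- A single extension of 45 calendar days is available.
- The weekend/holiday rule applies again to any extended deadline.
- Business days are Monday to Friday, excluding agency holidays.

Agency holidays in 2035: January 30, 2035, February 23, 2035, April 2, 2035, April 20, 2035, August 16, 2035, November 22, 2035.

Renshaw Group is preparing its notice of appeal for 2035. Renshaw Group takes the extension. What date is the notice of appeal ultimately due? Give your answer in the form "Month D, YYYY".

The statutory due date is May 22, 2035.
May 22, 2035 (Tuesday) is already a business day.
The 45-calendar-day extension moves the deadline from May 22, 2035 to July 6, 2035.
July 6, 2035 falls on a Friday, which is a business day, so no adjustment is needed.
Deadline: July 6, 2035.

July 6, 2035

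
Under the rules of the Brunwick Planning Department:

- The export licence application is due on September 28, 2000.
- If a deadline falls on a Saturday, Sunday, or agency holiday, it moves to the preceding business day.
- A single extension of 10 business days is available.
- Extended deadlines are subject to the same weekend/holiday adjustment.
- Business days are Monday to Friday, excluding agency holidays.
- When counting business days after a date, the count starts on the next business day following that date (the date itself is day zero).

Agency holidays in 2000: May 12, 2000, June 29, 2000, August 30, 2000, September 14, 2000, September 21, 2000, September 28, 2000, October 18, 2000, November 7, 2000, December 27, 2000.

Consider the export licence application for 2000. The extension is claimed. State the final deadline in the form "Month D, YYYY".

The stated deadline is September 28, 2000.
Because September 28, 2000 is a listed holiday, the deadline becomes September 27, 2000 (Wednesday).
Applying the 10-business-day extension: 10 business days after September 27, 2000 is October 12, 2000.
October 12, 2000 (Thursday) is already a business day.
So the filing is due October 12, 2000.

October 12, 2000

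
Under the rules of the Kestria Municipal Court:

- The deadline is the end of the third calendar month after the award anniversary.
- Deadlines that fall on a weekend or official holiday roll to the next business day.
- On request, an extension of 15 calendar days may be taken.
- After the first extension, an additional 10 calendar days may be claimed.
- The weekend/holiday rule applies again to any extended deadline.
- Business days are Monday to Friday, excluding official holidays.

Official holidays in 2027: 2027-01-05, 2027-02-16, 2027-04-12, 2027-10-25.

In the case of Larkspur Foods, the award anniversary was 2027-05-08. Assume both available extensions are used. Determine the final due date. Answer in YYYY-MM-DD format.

2027-09-27

The third month after 2027-05-08 is August 2027, whose last day is 2027-08-31.
2027-08-31 is a Tuesday and not a listed holiday, so it stands.
Applying the 15-calendar-day extension: 2027-08-31 + 15 days = 2027-09-15.
2027-09-15 is a Wednesday and not a listed holiday, so it stands.
Applying the 10-calendar-day extension: 2027-09-15 + 10 days = 2027-09-25.
2027-09-25 is a Saturday; the next business day is 2027-09-27 (Monday).
So the filing is due 2027-09-27.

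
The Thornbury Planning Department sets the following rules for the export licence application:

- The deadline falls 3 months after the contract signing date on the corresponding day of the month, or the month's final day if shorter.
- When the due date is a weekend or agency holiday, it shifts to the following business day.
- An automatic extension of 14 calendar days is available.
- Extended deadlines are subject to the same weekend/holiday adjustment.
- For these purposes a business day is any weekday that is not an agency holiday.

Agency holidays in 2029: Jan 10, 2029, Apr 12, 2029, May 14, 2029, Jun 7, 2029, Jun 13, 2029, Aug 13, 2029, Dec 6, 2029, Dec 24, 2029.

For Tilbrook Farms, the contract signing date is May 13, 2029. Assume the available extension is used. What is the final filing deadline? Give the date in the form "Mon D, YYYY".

Moving 3 months forward from May 13, 2029 on the corresponding day gives Aug 13, 2029.
Aug 13, 2029 falls on a listed holiday. Rolling to the next business day gives Aug 14, 2029, a Tuesday.
Applying the 14-calendar-day extension: Aug 14, 2029 + 14 days = Aug 28, 2029.
Aug 28, 2029 (Tuesday) is already a business day.
Deadline: Aug 28, 2029.

Aug 28, 2029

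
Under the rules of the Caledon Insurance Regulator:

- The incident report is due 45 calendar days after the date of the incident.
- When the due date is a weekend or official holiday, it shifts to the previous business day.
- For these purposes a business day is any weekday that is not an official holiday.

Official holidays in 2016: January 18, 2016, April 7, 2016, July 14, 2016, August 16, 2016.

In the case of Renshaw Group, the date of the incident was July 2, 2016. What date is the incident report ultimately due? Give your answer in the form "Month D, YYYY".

Trigger date July 2, 2016 + 45 calendar days = August 16, 2016.
August 16, 2016 falls on a listed holiday. Rolling to the preceding business day gives August 15, 2016, a Monday.
So the filing is due August 15, 2016.

August 15, 2016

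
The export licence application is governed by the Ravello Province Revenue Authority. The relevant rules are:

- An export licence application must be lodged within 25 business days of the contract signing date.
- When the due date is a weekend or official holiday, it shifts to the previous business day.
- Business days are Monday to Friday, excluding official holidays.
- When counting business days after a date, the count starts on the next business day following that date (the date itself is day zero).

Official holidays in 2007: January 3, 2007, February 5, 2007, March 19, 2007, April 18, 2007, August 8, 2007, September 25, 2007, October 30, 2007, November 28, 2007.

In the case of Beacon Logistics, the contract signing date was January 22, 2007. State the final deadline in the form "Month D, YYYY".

Starting the day after January 22, 2007 and counting 25 business days lands on February 27, 2007.
Since February 27, 2007 is a Tuesday and not a holiday, the date is unchanged.
So the filing is due February 27, 2007.

February 27, 2007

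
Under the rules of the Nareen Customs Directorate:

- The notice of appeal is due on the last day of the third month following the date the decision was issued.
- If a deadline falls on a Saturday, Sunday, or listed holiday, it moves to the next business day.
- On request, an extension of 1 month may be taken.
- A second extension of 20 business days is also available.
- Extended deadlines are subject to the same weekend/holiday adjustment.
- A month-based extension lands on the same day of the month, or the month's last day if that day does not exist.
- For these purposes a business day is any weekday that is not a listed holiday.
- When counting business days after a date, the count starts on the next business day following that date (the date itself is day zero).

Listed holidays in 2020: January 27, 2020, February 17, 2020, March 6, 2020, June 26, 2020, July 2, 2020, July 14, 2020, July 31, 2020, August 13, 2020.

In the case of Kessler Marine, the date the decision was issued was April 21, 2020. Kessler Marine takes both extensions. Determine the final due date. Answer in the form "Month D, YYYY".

October 1, 2020

The third month after April 21, 2020 is July 2020, whose last day is July 31, 2020.
July 31, 2020 falls on a listed holiday. Rolling to the next business day gives August 3, 2020, a Monday.
Add 1 month to August 3, 2020: September 3, 2020.
September 3, 2020 is a Thursday and not a listed holiday, so it stands.
Counting 20 further business days from September 3, 2020 reaches October 1, 2020.
Since October 1, 2020 is a Thursday and not a holiday, the date is unchanged.
So the filing is due October 1, 2020.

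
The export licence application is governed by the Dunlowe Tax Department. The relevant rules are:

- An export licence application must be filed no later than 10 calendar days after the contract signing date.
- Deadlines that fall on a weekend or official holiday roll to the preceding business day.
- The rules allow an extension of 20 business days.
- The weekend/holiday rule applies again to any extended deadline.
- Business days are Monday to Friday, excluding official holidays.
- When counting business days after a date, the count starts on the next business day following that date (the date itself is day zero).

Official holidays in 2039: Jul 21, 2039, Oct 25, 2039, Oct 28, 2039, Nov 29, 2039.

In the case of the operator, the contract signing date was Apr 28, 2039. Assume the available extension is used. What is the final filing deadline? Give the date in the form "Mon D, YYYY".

Adding 10 calendar days to Apr 28, 2039 gives May 8, 2039.
Because May 8, 2039 is a Sunday, the deadline becomes May 6, 2039 (Friday).
Counting 20 further business days from May 6, 2039 reaches Jun 3, 2039.
Jun 3, 2039 (Friday) is already a business day.
The final due date is Jun 3, 2039.

Jun 3, 2039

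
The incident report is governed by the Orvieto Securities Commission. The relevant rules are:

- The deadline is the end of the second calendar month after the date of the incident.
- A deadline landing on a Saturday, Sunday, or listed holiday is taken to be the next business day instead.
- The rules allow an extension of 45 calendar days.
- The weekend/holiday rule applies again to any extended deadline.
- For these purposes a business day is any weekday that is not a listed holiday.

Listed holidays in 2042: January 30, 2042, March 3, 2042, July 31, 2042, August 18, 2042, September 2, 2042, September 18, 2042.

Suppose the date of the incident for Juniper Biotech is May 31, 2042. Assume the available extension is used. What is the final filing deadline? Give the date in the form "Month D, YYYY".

The second month after May 31, 2042 is July 2042, whose last day is July 31, 2042.
July 31, 2042 falls on a listed holiday. Rolling to the next business day gives August 1, 2042, a Friday.
Add the 45 calendar-day extension to August 1, 2042: September 15, 2042.
September 15, 2042 is a Monday and not a listed holiday, so it stands.
So the filing is due September 15, 2042.

September 15, 2042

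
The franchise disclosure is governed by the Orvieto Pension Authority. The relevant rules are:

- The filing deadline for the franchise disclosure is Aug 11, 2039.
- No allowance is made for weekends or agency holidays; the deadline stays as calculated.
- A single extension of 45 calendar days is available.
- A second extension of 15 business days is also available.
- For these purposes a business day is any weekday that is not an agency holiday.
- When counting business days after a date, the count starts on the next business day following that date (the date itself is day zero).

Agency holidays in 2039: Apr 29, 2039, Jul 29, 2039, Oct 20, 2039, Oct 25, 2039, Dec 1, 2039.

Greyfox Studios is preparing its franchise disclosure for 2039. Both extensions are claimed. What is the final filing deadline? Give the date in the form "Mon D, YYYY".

The statutory due date is Aug 11, 2039.
Aug 11, 2039 is a Thursday; no weekend or holiday adjustment applies.
With the 45-day extension, Aug 11, 2039 becomes Sep 25, 2039.
Sep 25, 2039 is a Sunday; no weekend or holiday adjustment applies.
The 15-business-day extension runs from Sep 25, 2039 to Oct 14, 2039.
Oct 14, 2039 is a Friday; no weekend or holiday adjustment applies.
The final due date is Oct 14, 2039.

Oct 14, 2039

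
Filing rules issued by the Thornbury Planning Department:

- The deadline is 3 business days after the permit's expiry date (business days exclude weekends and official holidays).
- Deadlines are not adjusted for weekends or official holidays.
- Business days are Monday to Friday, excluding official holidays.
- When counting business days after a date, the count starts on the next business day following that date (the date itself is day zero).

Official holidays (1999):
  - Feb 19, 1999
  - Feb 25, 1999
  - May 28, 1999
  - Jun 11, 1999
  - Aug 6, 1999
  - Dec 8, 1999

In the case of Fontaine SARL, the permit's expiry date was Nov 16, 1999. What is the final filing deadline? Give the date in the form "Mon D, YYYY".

Nov 19, 1999

3 business days after Nov 16, 1999, excluding weekends and holidays, is Nov 19, 1999.
Nov 19, 1999 is a Friday; no weekend or holiday adjustment applies.
Deadline: Nov 19, 1999.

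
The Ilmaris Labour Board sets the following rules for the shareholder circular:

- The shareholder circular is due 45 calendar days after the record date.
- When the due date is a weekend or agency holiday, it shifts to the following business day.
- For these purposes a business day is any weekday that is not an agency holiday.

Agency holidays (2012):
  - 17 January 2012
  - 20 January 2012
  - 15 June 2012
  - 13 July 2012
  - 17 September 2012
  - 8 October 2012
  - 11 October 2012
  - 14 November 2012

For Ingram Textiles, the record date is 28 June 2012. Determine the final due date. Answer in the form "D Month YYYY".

13 August 2012

45 calendar days after 28 June 2012 is 12 August 2012.
12 August 2012 is a Sunday; the next business day is 13 August 2012 (Monday).
So the filing is due 13 August 2012.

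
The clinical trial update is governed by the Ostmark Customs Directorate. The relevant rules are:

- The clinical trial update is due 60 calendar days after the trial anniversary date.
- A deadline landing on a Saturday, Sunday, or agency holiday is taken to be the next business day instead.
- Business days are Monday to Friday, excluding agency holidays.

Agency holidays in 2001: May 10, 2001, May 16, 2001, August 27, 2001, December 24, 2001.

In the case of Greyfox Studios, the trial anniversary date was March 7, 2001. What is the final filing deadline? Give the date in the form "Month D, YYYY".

From March 7, 2001, 60 calendar days later is May 6, 2001.
May 6, 2001 falls on a Sunday. Rolling to the next business day gives May 7, 2001, a Monday.
Deadline: May 7, 2001.

May 7, 2001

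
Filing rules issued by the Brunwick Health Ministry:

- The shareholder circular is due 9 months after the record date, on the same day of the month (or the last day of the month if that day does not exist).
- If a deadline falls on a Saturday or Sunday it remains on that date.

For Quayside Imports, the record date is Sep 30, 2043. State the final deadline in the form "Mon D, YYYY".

Jun 30, 2044

9 months from Sep 30, 2043 is Jun 30, 2044.
Jun 30, 2044 is a Thursday; no weekend or holiday adjustment applies.
So the filing is due Jun 30, 2044.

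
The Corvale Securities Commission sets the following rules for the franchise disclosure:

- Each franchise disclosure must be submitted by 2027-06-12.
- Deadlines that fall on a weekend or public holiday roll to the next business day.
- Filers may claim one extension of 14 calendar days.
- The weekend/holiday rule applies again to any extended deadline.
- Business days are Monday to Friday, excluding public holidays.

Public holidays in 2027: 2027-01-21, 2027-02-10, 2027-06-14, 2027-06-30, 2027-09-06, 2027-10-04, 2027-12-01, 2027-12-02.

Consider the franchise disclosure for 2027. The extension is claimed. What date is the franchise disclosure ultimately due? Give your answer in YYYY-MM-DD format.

The stated deadline is 2027-06-12.
2027-06-12 falls on a Saturday. Rolling to the next business day gives 2027-06-15, a Tuesday.
The 14-calendar-day extension moves the deadline from 2027-06-15 to 2027-06-29.
2027-06-29 (Tuesday) is already a business day.
The final due date is 2027-06-29.

2027-06-29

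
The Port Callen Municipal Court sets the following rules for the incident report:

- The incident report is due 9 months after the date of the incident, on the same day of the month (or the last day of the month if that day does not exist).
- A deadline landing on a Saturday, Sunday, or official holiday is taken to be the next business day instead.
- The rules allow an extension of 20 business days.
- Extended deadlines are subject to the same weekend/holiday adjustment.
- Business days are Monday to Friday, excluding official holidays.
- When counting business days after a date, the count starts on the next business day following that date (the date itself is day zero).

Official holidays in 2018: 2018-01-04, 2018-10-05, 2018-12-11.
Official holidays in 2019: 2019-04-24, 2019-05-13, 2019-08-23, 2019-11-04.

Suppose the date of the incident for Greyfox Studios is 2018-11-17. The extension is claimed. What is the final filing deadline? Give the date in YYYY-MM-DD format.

9 months after 2018-11-17, on the same day of the month, is 2019-08-17.
2019-08-17 falls on a Saturday. Rolling to the next business day gives 2019-08-19, a Monday.
Counting 20 further business days from 2019-08-19 reaches 2019-09-17.
Since 2019-09-17 is a Tuesday and not a holiday, the date is unchanged.
Deadline: 2019-09-17.

2019-09-17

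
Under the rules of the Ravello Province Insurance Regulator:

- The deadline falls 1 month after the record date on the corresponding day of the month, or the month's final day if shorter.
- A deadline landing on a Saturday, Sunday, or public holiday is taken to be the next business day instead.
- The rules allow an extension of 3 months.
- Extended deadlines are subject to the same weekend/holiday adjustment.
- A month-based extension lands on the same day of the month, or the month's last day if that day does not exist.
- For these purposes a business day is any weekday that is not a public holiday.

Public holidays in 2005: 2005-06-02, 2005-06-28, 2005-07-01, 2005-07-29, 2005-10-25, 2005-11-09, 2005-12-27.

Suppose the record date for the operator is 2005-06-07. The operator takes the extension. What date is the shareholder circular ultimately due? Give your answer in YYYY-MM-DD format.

2005-10-07

1 month after 2005-06-07, on the same day of the month, is 2005-07-07.
2005-07-07 is a Thursday and not a listed holiday, so it stands.
Applying the 3 months extension: 3 months after 2005-07-07 is 2005-10-07.
2005-10-07 is a Friday and not a listed holiday, so it stands.
So the filing is due 2005-10-07.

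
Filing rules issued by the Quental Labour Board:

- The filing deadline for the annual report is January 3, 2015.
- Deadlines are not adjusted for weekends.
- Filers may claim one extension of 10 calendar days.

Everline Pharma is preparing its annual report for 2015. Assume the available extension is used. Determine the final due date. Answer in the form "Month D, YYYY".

The statutory due date is January 3, 2015.
January 3, 2015 is a Saturday; no weekend or holiday adjustment applies.
With the 10-day extension, January 3, 2015 becomes January 13, 2015.
January 13, 2015 falls on a Tuesday. The rules make no weekend/holiday allowance, so it remains January 13, 2015.
Deadline: January 13, 2015.

January 13, 2015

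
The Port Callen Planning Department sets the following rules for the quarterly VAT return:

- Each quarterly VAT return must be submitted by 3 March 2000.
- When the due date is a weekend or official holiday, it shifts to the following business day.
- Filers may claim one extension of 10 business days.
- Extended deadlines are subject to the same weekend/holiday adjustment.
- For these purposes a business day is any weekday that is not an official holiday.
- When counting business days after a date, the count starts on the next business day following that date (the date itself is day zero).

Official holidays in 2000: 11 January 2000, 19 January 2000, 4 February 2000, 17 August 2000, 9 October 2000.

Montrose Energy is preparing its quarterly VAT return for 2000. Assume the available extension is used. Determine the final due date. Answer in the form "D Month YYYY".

17 March 2000

Start from the fixed due date, 3 March 2000.
Since 3 March 2000 is a Friday and not a holiday, the date is unchanged.
Applying the 10-business-day extension: 10 business days after 3 March 2000 is 17 March 2000.
17 March 2000 (Friday) is already a business day.
Final deadline: 17 March 2000.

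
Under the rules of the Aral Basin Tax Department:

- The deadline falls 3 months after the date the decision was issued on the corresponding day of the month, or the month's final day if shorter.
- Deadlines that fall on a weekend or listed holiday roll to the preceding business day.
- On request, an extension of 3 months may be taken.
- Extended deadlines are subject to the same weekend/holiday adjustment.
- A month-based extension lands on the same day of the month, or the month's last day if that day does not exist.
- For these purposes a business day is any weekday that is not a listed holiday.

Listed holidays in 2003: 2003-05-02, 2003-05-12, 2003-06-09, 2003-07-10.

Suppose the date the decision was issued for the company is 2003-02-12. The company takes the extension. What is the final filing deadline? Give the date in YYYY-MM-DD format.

2003-08-08

3 months after 2003-02-12, on the same day of the month, is 2003-05-12.
2003-05-12 falls on a listed holiday. Rolling to the preceding business day gives 2003-05-09, a Friday.
Add 3 months to 2003-05-09: 2003-08-09.
2003-08-09 falls on a Saturday. Rolling to the preceding business day gives 2003-08-08, a Friday.
So the filing is due 2003-08-08.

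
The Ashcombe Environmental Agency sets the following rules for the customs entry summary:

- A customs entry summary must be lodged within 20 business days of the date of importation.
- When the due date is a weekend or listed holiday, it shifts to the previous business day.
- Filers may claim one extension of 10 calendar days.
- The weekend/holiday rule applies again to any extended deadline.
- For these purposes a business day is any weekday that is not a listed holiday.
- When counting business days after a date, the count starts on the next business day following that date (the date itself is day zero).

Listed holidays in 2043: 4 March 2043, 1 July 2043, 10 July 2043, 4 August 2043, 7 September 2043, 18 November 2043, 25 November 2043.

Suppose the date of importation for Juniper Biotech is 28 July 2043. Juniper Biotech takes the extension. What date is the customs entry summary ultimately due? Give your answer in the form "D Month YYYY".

4 September 2043

Starting the day after 28 July 2043 and counting 20 business days lands on 26 August 2043.
26 August 2043 falls on a Wednesday, which is a business day, so no adjustment is needed.
The 10-calendar-day extension moves the deadline from 26 August 2043 to 5 September 2043.
5 September 2043 is a Saturday; the preceding business day is 4 September 2043 (Friday).
The final due date is 4 September 2043.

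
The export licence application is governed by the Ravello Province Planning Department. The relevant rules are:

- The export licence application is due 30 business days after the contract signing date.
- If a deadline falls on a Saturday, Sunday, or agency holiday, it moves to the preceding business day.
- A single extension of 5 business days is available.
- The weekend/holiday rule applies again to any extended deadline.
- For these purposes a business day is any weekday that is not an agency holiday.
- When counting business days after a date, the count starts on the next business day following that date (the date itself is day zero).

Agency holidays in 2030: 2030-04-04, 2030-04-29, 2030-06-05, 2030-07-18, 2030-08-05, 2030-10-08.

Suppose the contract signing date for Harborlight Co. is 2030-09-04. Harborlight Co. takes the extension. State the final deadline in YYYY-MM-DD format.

30 business days after 2030-09-04, excluding weekends and holidays, is 2030-10-17.
Since 2030-10-17 is a Thursday and not a holiday, the date is unchanged.
The 5-business-day extension runs from 2030-10-17 to 2030-10-24.
2030-10-24 (Thursday) is already a business day.
Final deadline: 2030-10-24.

2030-10-24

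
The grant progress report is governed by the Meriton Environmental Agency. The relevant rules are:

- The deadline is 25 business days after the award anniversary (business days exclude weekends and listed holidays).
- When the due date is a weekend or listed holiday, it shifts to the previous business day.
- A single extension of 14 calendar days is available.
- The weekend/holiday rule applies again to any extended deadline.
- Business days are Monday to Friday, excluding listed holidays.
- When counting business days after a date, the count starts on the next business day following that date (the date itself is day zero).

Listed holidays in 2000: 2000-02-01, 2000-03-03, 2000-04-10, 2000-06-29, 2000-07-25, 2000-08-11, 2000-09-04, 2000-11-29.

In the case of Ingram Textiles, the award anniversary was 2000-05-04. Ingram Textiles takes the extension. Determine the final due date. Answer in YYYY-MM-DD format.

25 business days after 2000-05-04, excluding weekends and holidays, is 2000-06-08.
Since 2000-06-08 is a Thursday and not a holiday, the date is unchanged.
With the 14-day extension, 2000-06-08 becomes 2000-06-22.
Since 2000-06-22 is a Thursday and not a holiday, the date is unchanged.
So the filing is due 2000-06-22.

2000-06-22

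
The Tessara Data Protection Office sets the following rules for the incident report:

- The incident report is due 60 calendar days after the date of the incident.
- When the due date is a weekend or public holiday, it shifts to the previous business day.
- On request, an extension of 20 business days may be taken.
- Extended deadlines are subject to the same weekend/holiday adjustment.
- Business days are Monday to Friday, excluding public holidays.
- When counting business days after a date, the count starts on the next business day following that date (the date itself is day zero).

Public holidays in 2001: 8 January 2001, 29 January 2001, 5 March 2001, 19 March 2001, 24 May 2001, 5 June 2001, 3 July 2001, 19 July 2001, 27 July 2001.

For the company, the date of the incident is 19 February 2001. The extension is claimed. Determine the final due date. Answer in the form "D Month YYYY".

18 May 2001

Trigger date 19 February 2001 + 60 calendar days = 20 April 2001.
20 April 2001 falls on a Friday, which is a business day, so no adjustment is needed.
The 20-business-day extension runs from 20 April 2001 to 18 May 2001.
18 May 2001 (Friday) is already a business day.
Final deadline: 18 May 2001.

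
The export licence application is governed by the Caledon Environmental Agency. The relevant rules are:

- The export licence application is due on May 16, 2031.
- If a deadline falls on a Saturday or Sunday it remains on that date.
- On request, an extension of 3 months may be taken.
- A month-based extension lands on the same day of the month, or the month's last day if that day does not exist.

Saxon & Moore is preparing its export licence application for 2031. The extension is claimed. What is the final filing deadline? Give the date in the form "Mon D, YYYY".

The stated deadline is May 16, 2031.
May 16, 2031 is a Friday; no weekend or holiday adjustment applies.
Applying the 3 months extension: 3 months after May 16, 2031 is Aug 16, 2031.
No adjustment is made for weekends or holidays, so Aug 16, 2031 stands.
So the filing is due Aug 16, 2031.

Aug 16, 2031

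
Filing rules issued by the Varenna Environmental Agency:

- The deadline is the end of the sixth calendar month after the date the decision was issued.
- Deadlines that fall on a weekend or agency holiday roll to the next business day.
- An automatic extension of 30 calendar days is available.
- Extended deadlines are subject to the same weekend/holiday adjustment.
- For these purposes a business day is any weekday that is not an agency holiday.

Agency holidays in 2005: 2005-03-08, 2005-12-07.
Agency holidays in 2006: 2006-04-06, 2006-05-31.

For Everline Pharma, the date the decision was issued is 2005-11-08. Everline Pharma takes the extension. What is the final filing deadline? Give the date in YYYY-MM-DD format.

2006-07-03

The sixth month after 2005-11-08 is May 2006, whose last day is 2006-05-31.
2006-05-31 falls on a listed holiday. Rolling to the next business day gives 2006-06-01, a Thursday.
Applying the 30-calendar-day extension: 2006-06-01 + 30 days = 2006-07-01.
Because 2006-07-01 is a Saturday, the deadline becomes 2006-07-03 (Monday).
So the filing is due 2006-07-03.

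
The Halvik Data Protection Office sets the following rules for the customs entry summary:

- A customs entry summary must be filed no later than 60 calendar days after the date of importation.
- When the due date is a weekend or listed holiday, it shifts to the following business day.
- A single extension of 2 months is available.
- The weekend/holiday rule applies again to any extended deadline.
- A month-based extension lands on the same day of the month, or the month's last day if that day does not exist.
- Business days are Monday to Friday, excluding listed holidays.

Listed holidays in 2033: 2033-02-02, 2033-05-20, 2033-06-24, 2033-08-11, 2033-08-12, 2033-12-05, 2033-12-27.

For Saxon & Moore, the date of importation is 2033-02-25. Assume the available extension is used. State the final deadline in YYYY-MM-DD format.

From 2033-02-25, 60 calendar days later is 2033-04-26.
2033-04-26 is a Tuesday and not a listed holiday, so it stands.
Applying the 2 months extension: 2 months after 2033-04-26 is 2033-06-26.
2033-06-26 is a Sunday, so it moves to the next business day, 2033-06-27 (Monday).
So the filing is due 2033-06-27.

2033-06-27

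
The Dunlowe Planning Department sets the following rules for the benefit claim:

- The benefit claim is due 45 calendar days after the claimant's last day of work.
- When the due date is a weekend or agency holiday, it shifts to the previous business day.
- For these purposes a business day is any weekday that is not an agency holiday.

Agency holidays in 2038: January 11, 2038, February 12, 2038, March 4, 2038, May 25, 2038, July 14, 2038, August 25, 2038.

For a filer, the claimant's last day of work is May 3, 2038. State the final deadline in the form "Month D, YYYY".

45 calendar days after May 3, 2038 is June 17, 2038.
June 17, 2038 falls on a Thursday, which is a business day, so no adjustment is needed.
The final due date is June 17, 2038.

June 17, 2038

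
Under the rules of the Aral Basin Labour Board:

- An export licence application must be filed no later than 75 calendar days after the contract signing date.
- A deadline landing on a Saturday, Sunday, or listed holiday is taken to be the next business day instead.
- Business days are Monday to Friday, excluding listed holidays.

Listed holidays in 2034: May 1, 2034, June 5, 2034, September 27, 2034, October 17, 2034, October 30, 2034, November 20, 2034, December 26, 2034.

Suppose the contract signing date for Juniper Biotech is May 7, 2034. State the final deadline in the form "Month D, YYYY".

Adding 75 calendar days to May 7, 2034 gives July 21, 2034.
July 21, 2034 falls on a Friday, which is a business day, so no adjustment is needed.
The final due date is July 21, 2034.

July 21, 2034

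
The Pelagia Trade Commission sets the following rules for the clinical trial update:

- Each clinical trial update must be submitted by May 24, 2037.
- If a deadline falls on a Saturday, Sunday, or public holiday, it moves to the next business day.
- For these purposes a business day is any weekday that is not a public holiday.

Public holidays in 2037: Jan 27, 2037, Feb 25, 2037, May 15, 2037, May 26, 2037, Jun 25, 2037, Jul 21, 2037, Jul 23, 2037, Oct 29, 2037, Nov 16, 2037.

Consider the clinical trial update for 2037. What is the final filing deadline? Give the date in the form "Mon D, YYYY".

The statutory due date is May 24, 2037.
Because May 24, 2037 is a Sunday, the deadline becomes May 25, 2037 (Monday).
The final due date is May 25, 2037.

May 25, 2037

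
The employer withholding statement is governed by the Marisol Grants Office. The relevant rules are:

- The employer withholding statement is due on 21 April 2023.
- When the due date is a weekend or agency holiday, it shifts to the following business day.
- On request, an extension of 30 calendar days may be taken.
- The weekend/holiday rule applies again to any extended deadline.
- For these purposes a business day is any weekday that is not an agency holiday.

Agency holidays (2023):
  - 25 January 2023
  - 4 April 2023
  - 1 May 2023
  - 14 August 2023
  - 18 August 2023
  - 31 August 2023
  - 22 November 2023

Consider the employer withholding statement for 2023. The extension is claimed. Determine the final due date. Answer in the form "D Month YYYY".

22 May 2023

The statutory due date is 21 April 2023.
Since 21 April 2023 is a Friday and not a holiday, the date is unchanged.
With the 30-day extension, 21 April 2023 becomes 21 May 2023.
Because 21 May 2023 is a Sunday, the deadline becomes 22 May 2023 (Monday).
So the filing is due 22 May 2023.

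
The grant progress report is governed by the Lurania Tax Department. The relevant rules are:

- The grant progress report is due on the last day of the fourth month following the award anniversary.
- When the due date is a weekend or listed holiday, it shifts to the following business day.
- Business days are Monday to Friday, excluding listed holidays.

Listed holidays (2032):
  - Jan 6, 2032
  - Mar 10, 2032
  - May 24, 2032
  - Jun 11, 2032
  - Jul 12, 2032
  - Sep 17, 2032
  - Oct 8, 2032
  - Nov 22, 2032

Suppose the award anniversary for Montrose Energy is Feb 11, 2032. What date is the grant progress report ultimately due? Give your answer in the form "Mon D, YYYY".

Jun 30, 2032

The fourth month after Feb 11, 2032 is June 2032, whose last day is Jun 30, 2032.
Jun 30, 2032 (Wednesday) is already a business day.
The final due date is Jun 30, 2032.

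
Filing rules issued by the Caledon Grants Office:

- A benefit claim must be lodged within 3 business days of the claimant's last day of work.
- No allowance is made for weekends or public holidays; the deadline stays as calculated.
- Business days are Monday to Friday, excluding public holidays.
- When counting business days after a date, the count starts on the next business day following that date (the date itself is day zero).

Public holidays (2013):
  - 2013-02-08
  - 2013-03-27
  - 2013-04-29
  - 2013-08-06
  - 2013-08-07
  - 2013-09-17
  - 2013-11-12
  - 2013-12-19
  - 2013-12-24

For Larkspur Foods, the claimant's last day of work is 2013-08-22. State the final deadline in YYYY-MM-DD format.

Starting the day after 2013-08-22 and counting 3 business days lands on 2013-08-27.
2013-08-27 falls on a Tuesday. The rules make no weekend/holiday allowance, so it remains 2013-08-27.
The final due date is 2013-08-27.

2013-08-27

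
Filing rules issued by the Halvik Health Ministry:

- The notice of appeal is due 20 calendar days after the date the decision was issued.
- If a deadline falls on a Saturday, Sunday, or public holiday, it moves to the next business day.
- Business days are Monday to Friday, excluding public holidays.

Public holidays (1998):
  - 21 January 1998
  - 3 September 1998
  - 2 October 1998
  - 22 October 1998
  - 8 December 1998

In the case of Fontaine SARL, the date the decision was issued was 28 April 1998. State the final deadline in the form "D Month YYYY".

Trigger date 28 April 1998 + 20 calendar days = 18 May 1998.
18 May 1998 falls on a Monday, which is a business day, so no adjustment is needed.
Final deadline: 18 May 1998.

18 May 1998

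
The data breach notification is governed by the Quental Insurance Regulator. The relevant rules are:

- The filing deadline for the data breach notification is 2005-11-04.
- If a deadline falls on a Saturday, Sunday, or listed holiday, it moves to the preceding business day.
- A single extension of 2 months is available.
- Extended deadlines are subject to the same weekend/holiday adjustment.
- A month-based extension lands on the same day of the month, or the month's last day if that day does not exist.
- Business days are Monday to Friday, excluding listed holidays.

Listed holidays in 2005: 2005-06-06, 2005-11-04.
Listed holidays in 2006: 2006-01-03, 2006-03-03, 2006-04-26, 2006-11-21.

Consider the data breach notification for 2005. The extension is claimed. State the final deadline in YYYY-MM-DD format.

2006-01-02

Start from the fixed due date, 2005-11-04.
2005-11-04 is a listed holiday, so it moves to the preceding business day, 2005-11-03 (Thursday).
Applying the 2 months extension: 2 months after 2005-11-03 is 2006-01-03.
2006-01-03 is a listed holiday; the preceding business day is 2006-01-02 (Monday).
The final due date is 2006-01-02.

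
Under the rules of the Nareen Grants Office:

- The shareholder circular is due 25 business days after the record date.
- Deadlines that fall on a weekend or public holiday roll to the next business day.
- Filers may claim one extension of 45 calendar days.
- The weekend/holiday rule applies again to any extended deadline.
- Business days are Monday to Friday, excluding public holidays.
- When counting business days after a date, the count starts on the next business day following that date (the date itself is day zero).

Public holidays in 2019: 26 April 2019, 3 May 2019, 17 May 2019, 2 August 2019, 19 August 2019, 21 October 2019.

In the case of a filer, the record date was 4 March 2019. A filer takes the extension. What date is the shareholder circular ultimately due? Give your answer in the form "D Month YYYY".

23 May 2019

25 business days after 4 March 2019, excluding weekends and holidays, is 8 April 2019.
8 April 2019 falls on a Monday, which is a business day, so no adjustment is needed.
With the 45-day extension, 8 April 2019 becomes 23 May 2019.
23 May 2019 (Thursday) is already a business day.
Final deadline: 23 May 2019.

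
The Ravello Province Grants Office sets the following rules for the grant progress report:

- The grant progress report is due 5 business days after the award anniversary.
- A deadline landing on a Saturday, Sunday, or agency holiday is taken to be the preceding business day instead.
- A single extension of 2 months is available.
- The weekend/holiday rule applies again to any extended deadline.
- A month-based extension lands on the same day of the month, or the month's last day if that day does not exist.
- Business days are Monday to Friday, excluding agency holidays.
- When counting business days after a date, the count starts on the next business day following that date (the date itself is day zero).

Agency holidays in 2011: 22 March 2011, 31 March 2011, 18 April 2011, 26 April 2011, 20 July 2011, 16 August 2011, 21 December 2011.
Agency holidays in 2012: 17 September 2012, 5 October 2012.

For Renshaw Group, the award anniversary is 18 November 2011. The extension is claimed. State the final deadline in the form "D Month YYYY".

25 January 2012

Counting 5 business days after 18 November 2011 (skipping weekends and listed holidays) reaches 25 November 2011.
25 November 2011 falls on a Friday, which is a business day, so no adjustment is needed.
The 2 months extension carries 25 November 2011 to 25 January 2012.
Since 25 January 2012 is a Wednesday and not a holiday, the date is unchanged.
The final due date is 25 January 2012.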